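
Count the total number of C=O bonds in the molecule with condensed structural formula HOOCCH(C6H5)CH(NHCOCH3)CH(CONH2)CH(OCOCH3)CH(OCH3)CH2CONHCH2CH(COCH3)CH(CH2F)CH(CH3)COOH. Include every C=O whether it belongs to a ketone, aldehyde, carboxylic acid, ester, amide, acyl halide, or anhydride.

HOOC: carboxylic acid, 1 C=O (running total 1).
CH(NHCOCH3): amide, 1 C=O (running total 2).
CH(CONH2): amide, 1 C=O (running total 3).
CH(OCOCH3): ester, 1 C=O (running total 4).
CH2CONHCH2: amide, 1 C=O (running total 5).
CH(COCH3): ketone, 1 C=O (running total 6).
COOH: carboxylic acid, 1 C=O (running total 7).

7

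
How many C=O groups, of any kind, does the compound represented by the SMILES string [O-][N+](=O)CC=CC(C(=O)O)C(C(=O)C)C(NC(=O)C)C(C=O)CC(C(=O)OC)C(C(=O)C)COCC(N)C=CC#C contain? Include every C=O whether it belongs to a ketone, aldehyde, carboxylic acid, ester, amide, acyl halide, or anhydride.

6

CH(COOH): carboxylic acid, 1 C=O (running total 1).
CH(COCH3): ketone, 1 C=O (running total 2).
CH(NHCOCH3): amide, 1 C=O (running total 3).
CH(CHO): aldehyde, 1 C=O (running total 4).
CH(COOCH3): ester, 1 C=O (running total 5).
CH(COCH3): ketone, 1 C=O (running total 6).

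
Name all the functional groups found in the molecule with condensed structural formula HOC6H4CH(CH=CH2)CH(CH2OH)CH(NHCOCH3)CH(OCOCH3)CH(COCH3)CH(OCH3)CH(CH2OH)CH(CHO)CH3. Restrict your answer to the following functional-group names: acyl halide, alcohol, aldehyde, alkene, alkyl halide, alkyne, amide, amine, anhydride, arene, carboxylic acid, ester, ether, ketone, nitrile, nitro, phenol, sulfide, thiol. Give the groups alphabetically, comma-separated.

Taking each segment in turn:
  HOC6H4: –OH attached directly to an aromatic ring → phenol (not alcohol); the ring itself is an arene.
  CH(CH=CH2): pendant –CH=CH2: C=C double bond → alkene.
  CH(CH2OH): pendant –CH2OH on an sp³ backbone C → alcohol.
  CH(NHCOCH3): pendant –NHC(=O)CH3: N bonded to a carbonyl → amide (not amine).
  CH(OCOCH3): pendant –OC(=O)CH3: an acyloxy group → ester.
  CH(COCH3): pendant –COCH3: carbonyl C bonded to two carbons → ketone.
  CH(OCH3): pendant –OCH3: C–O–C with sp³ C, no adjacent C=O → ether.
  CH(CH2OH): pendant –CH2OH on an sp³ backbone C → alcohol.
  CH(CHO): pendant –CHO: carbonyl C bonded to C and H → aldehyde.

alcohol, aldehyde, alkene, amide, arene, ester, ether, ketone, phenol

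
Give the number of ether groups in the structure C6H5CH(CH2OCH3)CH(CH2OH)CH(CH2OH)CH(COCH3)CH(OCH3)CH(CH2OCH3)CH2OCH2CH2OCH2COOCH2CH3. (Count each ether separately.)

5

C6H5– phenyl ring → arene.
pendant –CH2OCH3: C–O–C linkage → ether.
pendant –CH2OH on an sp³ backbone C → alcohol.
pendant –CH2OH on an sp³ backbone C → alcohol.
pendant –COCH3: carbonyl C bonded to two carbons → ketone.
pendant –OCH3: C–O–C with sp³ C, no adjacent C=O → ether.
pendant –CH2OCH3: C–O–C linkage → ether.
C–O–C with sp³ carbons on both sides and no adjacent C=O → ether.
C–O–C with sp³ carbons on both sides and no adjacent C=O → ether.
–C(=O)OCH2CH3: carbonyl C bonded to C and to –OEt → ester.
Ether appears at: CH(CH2OCH3), CH(OCH3), CH(CH2OCH3), CH2OCH2, CH2OCH2 → 5.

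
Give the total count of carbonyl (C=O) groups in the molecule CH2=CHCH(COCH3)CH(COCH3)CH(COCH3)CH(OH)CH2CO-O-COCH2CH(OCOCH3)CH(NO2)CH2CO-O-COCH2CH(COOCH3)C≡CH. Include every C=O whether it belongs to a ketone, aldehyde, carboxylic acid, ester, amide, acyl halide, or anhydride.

9

CH(COCH3): ketone, 1 C=O (running total 1).
CH(COCH3): ketone, 1 C=O (running total 2).
CH(COCH3): ketone, 1 C=O (running total 3).
CH2CO-O-COCH2: anhydride, 2 C=O (running total 5).
CH(OCOCH3): ester, 1 C=O (running total 6).
CH2CO-O-COCH2: anhydride, 2 C=O (running total 8).
CH(COOCH3): ester, 1 C=O (running total 9).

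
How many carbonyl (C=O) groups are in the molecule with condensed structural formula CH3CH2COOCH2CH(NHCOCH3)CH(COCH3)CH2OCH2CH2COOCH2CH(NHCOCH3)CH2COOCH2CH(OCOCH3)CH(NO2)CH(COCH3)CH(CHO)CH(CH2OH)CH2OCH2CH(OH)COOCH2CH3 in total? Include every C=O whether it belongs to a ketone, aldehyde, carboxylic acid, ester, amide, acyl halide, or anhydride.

10

CH2COOCH2: ester, 1 C=O (running total 1).
CH(NHCOCH3): amide, 1 C=O (running total 2).
CH(COCH3): ketone, 1 C=O (running total 3).
CH2COOCH2: ester, 1 C=O (running total 4).
CH(NHCOCH3): amide, 1 C=O (running total 5).
CH2COOCH2: ester, 1 C=O (running total 6).
CH(OCOCH3): ester, 1 C=O (running total 7).
CH(COCH3): ketone, 1 C=O (running total 8).
CH(CHO): aldehyde, 1 C=O (running total 9).
COOCH2CH3: ester, 1 C=O (running total 10).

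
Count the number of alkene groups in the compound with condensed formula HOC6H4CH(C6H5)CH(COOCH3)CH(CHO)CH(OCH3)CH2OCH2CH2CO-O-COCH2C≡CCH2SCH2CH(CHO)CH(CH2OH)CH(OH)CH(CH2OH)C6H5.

Working along the chain:
  HOC6H4: –OH attached directly to an aromatic ring → phenol (not alcohol); the ring itself is an arene.
  CH(C6H5): pendant –C6H5: benzene ring → arene.
  CH(COOCH3): pendant –COOCH3: carbonyl C bonded to C and –OCH3 → ester.
  CH(CHO): pendant –CHO: carbonyl C bonded to C and H → aldehyde.
  CH(OCH3): pendant –OCH3: C–O–C with sp³ C, no adjacent C=O → ether.
  CH2OCH2: C–O–C with sp³ carbons on both sides and no adjacent C=O → ether.
  CH2CO-O-COCH2: two acyl groups sharing one oxygen, –C(=O)–O–C(=O)– → anhydride.
  C≡C: C≡C triple bond → alkyne.
  CH2SCH2: C–S–C linkage → sulfide (thioether).
  CH(CHO): pendant –CHO: carbonyl C bonded to C and H → aldehyde.
  CH(CH2OH): pendant –CH2OH on an sp³ backbone C → alcohol.
  CH(OH): –OH on an sp³ carbon → alcohol (secondary).
  CH(CH2OH): pendant –CH2OH on an sp³ backbone C → alcohol.
  C6H5: –C6H5 phenyl ring → arene.
No segment is a alkene: HOC6H4 is arene/phenol, not alkene; CH(C6H5) is arene, not alkene; C≡C is alkyne, not alkene. → 0.

0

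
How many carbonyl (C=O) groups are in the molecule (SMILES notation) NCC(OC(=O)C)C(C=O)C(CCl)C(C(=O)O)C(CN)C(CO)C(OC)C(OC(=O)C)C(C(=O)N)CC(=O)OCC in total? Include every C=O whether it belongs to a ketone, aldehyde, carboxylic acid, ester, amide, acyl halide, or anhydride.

CH(OCOCH3): ester, 1 C=O (running total 1).
CH(CHO): aldehyde, 1 C=O (running total 2).
CH(COOH): carboxylic acid, 1 C=O (running total 3).
CH(OCOCH3): ester, 1 C=O (running total 4).
CH(CONH2): amide, 1 C=O (running total 5).
CH2COOCH2: ester, 1 C=O (running total 6).

6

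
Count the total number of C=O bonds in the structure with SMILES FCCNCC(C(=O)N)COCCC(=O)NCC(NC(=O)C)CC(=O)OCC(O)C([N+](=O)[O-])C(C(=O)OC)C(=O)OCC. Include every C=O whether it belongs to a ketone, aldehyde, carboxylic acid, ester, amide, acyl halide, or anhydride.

CH(CONH2): amide, 1 C=O (running total 1).
CH2CONHCH2: amide, 1 C=O (running total 2).
CH(NHCOCH3): amide, 1 C=O (running total 3).
CH2COOCH2: ester, 1 C=O (running total 4).
CH(COOCH3): ester, 1 C=O (running total 5).
COOCH2CH3: ester, 1 C=O (running total 6).

6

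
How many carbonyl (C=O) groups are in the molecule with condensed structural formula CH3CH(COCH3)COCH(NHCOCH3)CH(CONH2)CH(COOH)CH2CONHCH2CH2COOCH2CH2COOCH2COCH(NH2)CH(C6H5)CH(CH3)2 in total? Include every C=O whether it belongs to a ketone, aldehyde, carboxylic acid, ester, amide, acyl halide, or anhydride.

CH(COCH3): ketone, 1 C=O (running total 1).
CO: ketone, 1 C=O (running total 2).
CH(NHCOCH3): amide, 1 C=O (running total 3).
CH(CONH2): amide, 1 C=O (running total 4).
CH(COOH): carboxylic acid, 1 C=O (running total 5).
CH2CONHCH2: amide, 1 C=O (running total 6).
CH2COOCH2: ester, 1 C=O (running total 7).
CH2COOCH2: ester, 1 C=O (running total 8).
CO: ketone, 1 C=O (running total 9).

9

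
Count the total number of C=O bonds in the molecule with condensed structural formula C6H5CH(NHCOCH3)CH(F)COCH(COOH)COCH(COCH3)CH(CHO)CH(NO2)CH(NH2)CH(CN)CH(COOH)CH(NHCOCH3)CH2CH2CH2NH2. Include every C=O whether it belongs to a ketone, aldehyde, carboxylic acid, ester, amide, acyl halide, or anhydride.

CH(NHCOCH3): amide, 1 C=O (running total 1).
CO: ketone, 1 C=O (running total 2).
CH(COOH): carboxylic acid, 1 C=O (running total 3).
CO: ketone, 1 C=O (running total 4).
CH(COCH3): ketone, 1 C=O (running total 5).
CH(CHO): aldehyde, 1 C=O (running total 6).
CH(COOH): carboxylic acid, 1 C=O (running total 7).
CH(NHCOCH3): amide, 1 C=O (running total 8).

8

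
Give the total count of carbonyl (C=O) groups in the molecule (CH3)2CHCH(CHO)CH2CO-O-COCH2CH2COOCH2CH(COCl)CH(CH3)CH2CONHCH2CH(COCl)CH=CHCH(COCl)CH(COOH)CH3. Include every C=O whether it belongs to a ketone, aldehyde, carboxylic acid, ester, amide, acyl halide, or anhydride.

CH(CHO): aldehyde, 1 C=O (running total 1).
CH2CO-O-COCH2: anhydride, 2 C=O (running total 3).
CH2COOCH2: ester, 1 C=O (running total 4).
CH(COCl): acyl halide, 1 C=O (running total 5).
CH2CONHCH2: amide, 1 C=O (running total 6).
CH(COCl): acyl halide, 1 C=O (running total 7).
CH(COCl): acyl halide, 1 C=O (running total 8).
CH(COOH): carboxylic acid, 1 C=O (running total 9).

9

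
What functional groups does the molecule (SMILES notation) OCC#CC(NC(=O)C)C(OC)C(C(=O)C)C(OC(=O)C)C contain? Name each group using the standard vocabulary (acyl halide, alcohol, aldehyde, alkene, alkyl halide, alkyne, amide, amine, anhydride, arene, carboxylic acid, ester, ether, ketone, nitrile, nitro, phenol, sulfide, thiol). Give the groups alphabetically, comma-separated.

HO– on an sp³ carbon → alcohol.
C≡C triple bond → alkyne.
pendant –NHC(=O)CH3: N bonded to a carbonyl → amide (not amine).
pendant –OCH3: C–O–C with sp³ C, no adjacent C=O → ether.
pendant –COCH3: carbonyl C bonded to two carbons → ketone.
pendant –OC(=O)CH3: an acyloxy group → ester.

alcohol, alkyne, amide, ester, ether, ketone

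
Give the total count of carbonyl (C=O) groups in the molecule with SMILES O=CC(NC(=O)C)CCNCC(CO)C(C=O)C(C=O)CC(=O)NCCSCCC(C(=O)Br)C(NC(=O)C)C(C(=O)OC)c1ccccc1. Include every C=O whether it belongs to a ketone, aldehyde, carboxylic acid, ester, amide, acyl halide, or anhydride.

OHC: aldehyde, 1 C=O (running total 1).
CH(NHCOCH3): amide, 1 C=O (running total 2).
CH(CHO): aldehyde, 1 C=O (running total 3).
CH(CHO): aldehyde, 1 C=O (running total 4).
CH2CONHCH2: amide, 1 C=O (running total 5).
CH(COBr): acyl halide, 1 C=O (running total 6).
CH(NHCOCH3): amide, 1 C=O (running total 7).
CH(COOCH3): ester, 1 C=O (running total 8).

8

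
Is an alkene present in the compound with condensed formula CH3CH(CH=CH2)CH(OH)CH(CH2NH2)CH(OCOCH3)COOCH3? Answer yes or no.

Reading the structure from left to right:
  CH(CH=CH2): pendant –CH=CH2: C=C double bond → alkene.
  CH(OH): –OH on an sp³ carbon → alcohol (secondary).
  CH(CH2NH2): pendant –CH2NH2: N on sp³ C, no adjacent C=O → amine.
  CH(OCOCH3): pendant –OC(=O)CH3: an acyloxy group → ester.
  COOCH3: –C(=O)OCH3: carbonyl C bonded to C and to –OCH3 → ester (not ketone + ether).
The CH(CH=CH2) segment supplies the alkene: pendant –CH=CH2: C=C double bond → alkene.

yes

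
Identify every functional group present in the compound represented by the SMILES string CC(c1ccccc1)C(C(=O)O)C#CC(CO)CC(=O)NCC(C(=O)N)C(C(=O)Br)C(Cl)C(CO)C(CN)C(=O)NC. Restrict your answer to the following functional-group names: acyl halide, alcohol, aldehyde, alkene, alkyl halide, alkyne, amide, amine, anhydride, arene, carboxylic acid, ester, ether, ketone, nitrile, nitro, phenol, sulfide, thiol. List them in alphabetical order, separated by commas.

Working along the chain:
  CH(C6H5): pendant –C6H5: benzene ring → arene.
  CH(COOH): pendant –COOH: carbonyl C bonded to C and –OH → carboxylic acid.
  C≡C: C≡C triple bond → alkyne.
  CH(CH2OH): pendant –CH2OH on an sp³ backbone C → alcohol.
  CH2CONHCH2: –C(=O)–N– linkage → amide (the N is not an amine).
  CH(CONH2): pendant –CONH2: carbonyl C bonded to C and N → amide.
  CH(COBr): pendant –C(=O)X: carbonyl C bonded to C and halogen → acyl halide.
  CH(Cl): halogen on an sp³ carbon → alkyl halide.
  CH(CH2OH): pendant –CH2OH on an sp³ backbone C → alcohol.
  CH(CH2NH2): pendant –CH2NH2: N on sp³ C, no adjacent C=O → amine.
  CONHCH3: –C(=O)NHCH3: carbonyl C bonded to C and to N → amide (the N is not an amine).

acyl halide, alcohol, alkyl halide, alkyne, amide, amine, arene, carboxylic acid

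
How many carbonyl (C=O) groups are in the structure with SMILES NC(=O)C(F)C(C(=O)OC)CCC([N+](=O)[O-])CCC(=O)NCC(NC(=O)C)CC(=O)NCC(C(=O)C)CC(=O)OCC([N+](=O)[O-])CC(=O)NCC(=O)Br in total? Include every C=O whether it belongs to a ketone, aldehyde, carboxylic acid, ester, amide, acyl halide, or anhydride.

H2NCO: amide, 1 C=O (running total 1).
CH(COOCH3): ester, 1 C=O (running total 2).
CH2CONHCH2: amide, 1 C=O (running total 3).
CH(NHCOCH3): amide, 1 C=O (running total 4).
CH2CONHCH2: amide, 1 C=O (running total 5).
CH(COCH3): ketone, 1 C=O (running total 6).
CH2COOCH2: ester, 1 C=O (running total 7).
CH2CONHCH2: amide, 1 C=O (running total 8).
COBr: acyl halide, 1 C=O (running total 9).

9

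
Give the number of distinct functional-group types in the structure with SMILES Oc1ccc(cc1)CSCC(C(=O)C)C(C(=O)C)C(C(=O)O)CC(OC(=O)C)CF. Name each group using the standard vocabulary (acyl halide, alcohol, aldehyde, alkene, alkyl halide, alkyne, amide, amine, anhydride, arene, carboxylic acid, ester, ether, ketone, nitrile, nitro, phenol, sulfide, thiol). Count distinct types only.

–OH attached directly to an aromatic ring → phenol (not alcohol); the ring itself is an arene.
C–S–C linkage → sulfide (thioether).
pendant –COCH3: carbonyl C bonded to two carbons → ketone.
pendant –COCH3: carbonyl C bonded to two carbons → ketone.
pendant –COOH: carbonyl C bonded to C and –OH → carboxylic acid.
pendant –OC(=O)CH3: an acyloxy group → ester.
halogen on an sp³ carbon → alkyl halide.
Distinct types present: alkyl halide, arene, carboxylic acid, ester, ketone, phenol, sulfide.

7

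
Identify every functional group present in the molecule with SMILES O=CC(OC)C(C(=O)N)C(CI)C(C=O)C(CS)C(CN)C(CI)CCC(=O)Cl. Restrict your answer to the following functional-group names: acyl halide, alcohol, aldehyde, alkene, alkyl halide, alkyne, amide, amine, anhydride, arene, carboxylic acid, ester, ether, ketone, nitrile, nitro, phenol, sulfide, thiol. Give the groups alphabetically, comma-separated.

Reading the structure from left to right:
  OHC: terminal –CHO: carbonyl C bonded to H and C → aldehyde.
  CH(OCH3): pendant –OCH3: C–O–C with sp³ C, no adjacent C=O → ether.
  CH(CONH2): pendant –CONH2: carbonyl C bonded to C and N → amide.
  CH(CH2I): pendant –CH2X: halogen on sp³ carbon → alkyl halide.
  CH(CHO): pendant –CHO: carbonyl C bonded to C and H → aldehyde.
  CH(CH2SH): pendant –CH2SH → thiol.
  CH(CH2NH2): pendant –CH2NH2: N on sp³ C, no adjacent C=O → amine.
  CH(CH2I): pendant –CH2X: halogen on sp³ carbon → alkyl halide.
  COCl: –C(=O)Cl: carbonyl C bonded to C and to a halogen → acyl halide (not alkyl halide).

acyl halide, aldehyde, alkyl halide, amide, amine, ether, thiol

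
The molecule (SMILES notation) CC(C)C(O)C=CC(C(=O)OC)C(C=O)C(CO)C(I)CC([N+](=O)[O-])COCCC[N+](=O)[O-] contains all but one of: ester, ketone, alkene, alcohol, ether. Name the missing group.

ether: present (CH2OCH2 — C–O–C with sp³ carbons on both sides and no adjacent C=O → ether).
ester: present (CH(COOCH3) — pendant –COOCH3: carbonyl C bonded to C and –OCH3 → ester).
alcohol: present (CH(OH) — –OH on an sp³ carbon → alcohol (secondary)).
alkene: present (CH=CH — C=C double bond → alkene).
ketone: absent. In CH(COOCH3), the C=O is bonded to an –O–C group, which defines an ester, not a ketone. In CH(CHO), the carbonyl carbon carries an H, so it is an aldehyde, not a ketone.

ketone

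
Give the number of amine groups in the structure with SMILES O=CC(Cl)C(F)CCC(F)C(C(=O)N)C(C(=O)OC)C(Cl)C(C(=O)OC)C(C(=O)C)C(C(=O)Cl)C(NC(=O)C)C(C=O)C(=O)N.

0

terminal –CHO: carbonyl C bonded to H and C → aldehyde.
halogen on an sp³ carbon → alkyl halide.
halogen on an sp³ carbon → alkyl halide.
halogen on an sp³ carbon → alkyl halide.
pendant –CONH2: carbonyl C bonded to C and N → amide.
pendant –COOCH3: carbonyl C bonded to C and –OCH3 → ester.
halogen on an sp³ carbon → alkyl halide.
pendant –COOCH3: carbonyl C bonded to C and –OCH3 → ester.
pendant –COCH3: carbonyl C bonded to two carbons → ketone.
pendant –C(=O)X: carbonyl C bonded to C and halogen → acyl halide.
pendant –NHC(=O)CH3: N bonded to a carbonyl → amide (not amine).
pendant –CHO: carbonyl C bonded to C and H → aldehyde.
–C(=O)NH2: carbonyl C bonded to C and to N → amide (the N is not a separate amine).
No segment is a amine: CH(CONH2) is amide, not amine; CH(NHCOCH3) is amide, not amine; CONH2 is amide, not amine. → 0.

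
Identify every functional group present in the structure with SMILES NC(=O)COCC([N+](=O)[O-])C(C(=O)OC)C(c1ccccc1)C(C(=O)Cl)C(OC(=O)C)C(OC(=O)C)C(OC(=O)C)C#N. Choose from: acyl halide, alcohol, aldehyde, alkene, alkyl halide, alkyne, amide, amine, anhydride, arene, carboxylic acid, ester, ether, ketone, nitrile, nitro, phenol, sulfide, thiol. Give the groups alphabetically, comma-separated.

acyl halide, amide, arene, ester, ether, nitrile, nitro

–C(=O)NH2: carbonyl C bonded to C and to N → amide (the N is not a separate amine).
C–O–C with sp³ carbons on both sides and no adjacent C=O → ether.
–NO2 on an sp³ carbon → nitro (the N=O is not a carbonyl).
pendant –COOCH3: carbonyl C bonded to C and –OCH3 → ester.
pendant –C6H5: benzene ring → arene.
pendant –C(=O)X: carbonyl C bonded to C and halogen → acyl halide.
pendant –OC(=O)CH3: an acyloxy group → ester.
pendant –OC(=O)CH3: an acyloxy group → ester.
pendant –OC(=O)CH3: an acyloxy group → ester.
–C≡N: carbon triple-bonded to nitrogen → nitrile.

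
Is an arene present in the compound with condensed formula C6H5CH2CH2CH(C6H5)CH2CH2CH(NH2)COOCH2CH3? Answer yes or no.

Taking each segment in turn:
  C6H5: C6H5– phenyl ring → arene.
  CH(C6H5): pendant –C6H5: benzene ring → arene.
  CH(NH2): –NH2 on an sp³ carbon with no adjacent C=O → amine.
  COOCH2CH3: –C(=O)OCH2CH3: carbonyl C bonded to C and to –OEt → ester.
The C6H5 segment supplies the arene: C6H5– phenyl ring → arene.

yes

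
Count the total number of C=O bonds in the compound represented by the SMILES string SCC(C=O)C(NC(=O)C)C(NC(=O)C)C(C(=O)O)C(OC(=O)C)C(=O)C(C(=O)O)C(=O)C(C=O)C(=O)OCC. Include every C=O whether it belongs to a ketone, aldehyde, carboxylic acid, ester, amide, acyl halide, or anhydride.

CH(CHO): aldehyde, 1 C=O (running total 1).
CH(NHCOCH3): amide, 1 C=O (running total 2).
CH(NHCOCH3): amide, 1 C=O (running total 3).
CH(COOH): carboxylic acid, 1 C=O (running total 4).
CH(OCOCH3): ester, 1 C=O (running total 5).
CO: ketone, 1 C=O (running total 6).
CH(COOH): carboxylic acid, 1 C=O (running total 7).
CO: ketone, 1 C=O (running total 8).
CH(CHO): aldehyde, 1 C=O (running total 9).
COOCH2CH3: ester, 1 C=O (running total 10).

10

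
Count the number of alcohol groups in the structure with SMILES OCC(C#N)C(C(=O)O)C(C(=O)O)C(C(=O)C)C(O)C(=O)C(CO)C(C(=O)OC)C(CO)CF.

4

Taking each segment in turn:
  HOCH2: HO– on an sp³ carbon → alcohol.
  CH(CN): pendant –C≡N: nitrile.
  CH(COOH): pendant –COOH: carbonyl C bonded to C and –OH → carboxylic acid.
  CH(COOH): pendant –COOH: carbonyl C bonded to C and –OH → carboxylic acid.
  CH(COCH3): pendant –COCH3: carbonyl C bonded to two carbons → ketone.
  CH(OH): –OH on an sp³ carbon → alcohol (secondary).
  CO: –C(=O)– with carbon on both sides → ketone.
  CH(CH2OH): pendant –CH2OH on an sp³ backbone C → alcohol.
  CH(COOCH3): pendant –COOCH3: carbonyl C bonded to C and –OCH3 → ester.
  CH(CH2OH): pendant –CH2OH on an sp³ backbone C → alcohol.
  CH2F: halogen on an sp³ carbon → alkyl halide.
Alcohol appears at: HOCH2, CH(OH), CH(CH2OH), CH(CH2OH) → 4.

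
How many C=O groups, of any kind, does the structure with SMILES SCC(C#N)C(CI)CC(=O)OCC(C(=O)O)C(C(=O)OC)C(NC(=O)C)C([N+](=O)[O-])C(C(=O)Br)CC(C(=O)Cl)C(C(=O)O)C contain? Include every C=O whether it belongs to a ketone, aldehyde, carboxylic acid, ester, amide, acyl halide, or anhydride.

CH2COOCH2: ester, 1 C=O (running total 1).
CH(COOH): carboxylic acid, 1 C=O (running total 2).
CH(COOCH3): ester, 1 C=O (running total 3).
CH(NHCOCH3): amide, 1 C=O (running total 4).
CH(COBr): acyl halide, 1 C=O (running total 5).
CH(COCl): acyl halide, 1 C=O (running total 6).
CH(COOH): carboxylic acid, 1 C=O (running total 7).

7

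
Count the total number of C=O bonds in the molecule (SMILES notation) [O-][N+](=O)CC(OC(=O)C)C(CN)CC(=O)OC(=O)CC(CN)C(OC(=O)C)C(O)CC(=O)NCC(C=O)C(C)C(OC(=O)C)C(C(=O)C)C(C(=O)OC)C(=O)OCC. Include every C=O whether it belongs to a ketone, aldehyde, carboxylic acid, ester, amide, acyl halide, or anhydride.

10

CH(OCOCH3): ester, 1 C=O (running total 1).
CH2CO-O-COCH2: anhydride, 2 C=O (running total 3).
CH(OCOCH3): ester, 1 C=O (running total 4).
CH2CONHCH2: amide, 1 C=O (running total 5).
CH(CHO): aldehyde, 1 C=O (running total 6).
CH(OCOCH3): ester, 1 C=O (running total 7).
CH(COCH3): ketone, 1 C=O (running total 8).
CH(COOCH3): ester, 1 C=O (running total 9).
COOCH2CH3: ester, 1 C=O (running total 10).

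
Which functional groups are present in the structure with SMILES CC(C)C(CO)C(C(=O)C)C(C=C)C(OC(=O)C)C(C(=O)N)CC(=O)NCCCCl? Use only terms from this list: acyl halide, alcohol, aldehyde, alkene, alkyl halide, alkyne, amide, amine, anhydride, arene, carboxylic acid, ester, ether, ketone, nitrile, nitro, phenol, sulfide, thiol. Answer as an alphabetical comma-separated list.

alcohol, alkene, alkyl halide, amide, ester, ketone

pendant –CH2OH on an sp³ backbone C → alcohol.
pendant –COCH3: carbonyl C bonded to two carbons → ketone.
pendant –CH=CH2: C=C double bond → alkene.
pendant –OC(=O)CH3: an acyloxy group → ester.
pendant –CONH2: carbonyl C bonded to C and N → amide.
–C(=O)–N– linkage → amide (the N is not an amine).
halogen on an sp³ carbon → alkyl halide.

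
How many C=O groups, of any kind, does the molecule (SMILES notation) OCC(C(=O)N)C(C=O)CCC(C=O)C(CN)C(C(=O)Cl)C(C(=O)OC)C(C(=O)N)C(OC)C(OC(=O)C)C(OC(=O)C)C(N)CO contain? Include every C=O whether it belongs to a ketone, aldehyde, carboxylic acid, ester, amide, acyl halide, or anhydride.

8

CH(CONH2): amide, 1 C=O (running total 1).
CH(CHO): aldehyde, 1 C=O (running total 2).
CH(CHO): aldehyde, 1 C=O (running total 3).
CH(COCl): acyl halide, 1 C=O (running total 4).
CH(COOCH3): ester, 1 C=O (running total 5).
CH(CONH2): amide, 1 C=O (running total 6).
CH(OCOCH3): ester, 1 C=O (running total 7).
CH(OCOCH3): ester, 1 C=O (running total 8).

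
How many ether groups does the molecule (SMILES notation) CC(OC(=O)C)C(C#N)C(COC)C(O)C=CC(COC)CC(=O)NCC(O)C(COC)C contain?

3

pendant –OC(=O)CH3: an acyloxy group → ester.
pendant –C≡N: nitrile.
pendant –CH2OCH3: C–O–C linkage → ether.
–OH on an sp³ carbon → alcohol (secondary).
C=C double bond → alkene.
pendant –CH2OCH3: C–O–C linkage → ether.
–C(=O)–N– linkage → amide (the N is not an amine).
–OH on an sp³ carbon → alcohol (secondary).
pendant –CH2OCH3: C–O–C linkage → ether.
Ether appears at: CH(CH2OCH3), CH(CH2OCH3), CH(CH2OCH3) → 3.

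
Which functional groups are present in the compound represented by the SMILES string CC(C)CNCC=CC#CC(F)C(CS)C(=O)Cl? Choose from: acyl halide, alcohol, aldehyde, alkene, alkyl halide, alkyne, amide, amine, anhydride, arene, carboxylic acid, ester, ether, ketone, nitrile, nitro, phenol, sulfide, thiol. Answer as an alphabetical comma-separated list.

acyl halide, alkene, alkyl halide, alkyne, amine, thiol

Taking each segment in turn:
  CH2NHCH2: C–N–C with sp³ carbons and no adjacent C=O → amine (secondary).
  CH=CH: C=C double bond → alkene.
  C≡C: C≡C triple bond → alkyne.
  CH(F): halogen on an sp³ carbon → alkyl halide.
  CH(CH2SH): pendant –CH2SH → thiol.
  COCl: –C(=O)Cl: carbonyl C bonded to C and to a halogen → acyl halide (not alkyl halide).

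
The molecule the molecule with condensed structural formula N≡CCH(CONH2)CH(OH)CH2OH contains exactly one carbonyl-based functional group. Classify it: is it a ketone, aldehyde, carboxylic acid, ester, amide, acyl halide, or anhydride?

amide

The carbonyl is in the CH(CONH2) segment: pendant –CONH2: carbonyl C bonded to C and N → amide.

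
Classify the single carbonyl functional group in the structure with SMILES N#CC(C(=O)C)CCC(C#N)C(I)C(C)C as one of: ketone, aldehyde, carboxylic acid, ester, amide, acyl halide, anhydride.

The carbonyl is in the CH(COCH3) segment: pendant –COCH3: carbonyl C bonded to two carbons → ketone.

ketone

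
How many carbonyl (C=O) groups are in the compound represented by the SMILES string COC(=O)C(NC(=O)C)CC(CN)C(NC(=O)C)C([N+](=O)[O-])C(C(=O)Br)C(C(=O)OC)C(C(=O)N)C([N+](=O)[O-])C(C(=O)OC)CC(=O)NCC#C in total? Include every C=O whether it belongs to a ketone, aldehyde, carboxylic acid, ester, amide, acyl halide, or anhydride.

CH3OOC: ester, 1 C=O (running total 1).
CH(NHCOCH3): amide, 1 C=O (running total 2).
CH(NHCOCH3): amide, 1 C=O (running total 3).
CH(COBr): acyl halide, 1 C=O (running total 4).
CH(COOCH3): ester, 1 C=O (running total 5).
CH(CONH2): amide, 1 C=O (running total 6).
CH(COOCH3): ester, 1 C=O (running total 7).
CH2CONHCH2: amide, 1 C=O (running total 8).

8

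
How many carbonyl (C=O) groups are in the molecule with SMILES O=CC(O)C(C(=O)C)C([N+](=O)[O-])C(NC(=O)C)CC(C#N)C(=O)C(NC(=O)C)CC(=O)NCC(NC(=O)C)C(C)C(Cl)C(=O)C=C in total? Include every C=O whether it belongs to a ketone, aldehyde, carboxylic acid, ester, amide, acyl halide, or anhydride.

8

OHC: aldehyde, 1 C=O (running total 1).
CH(COCH3): ketone, 1 C=O (running total 2).
CH(NHCOCH3): amide, 1 C=O (running total 3).
CO: ketone, 1 C=O (running total 4).
CH(NHCOCH3): amide, 1 C=O (running total 5).
CH2CONHCH2: amide, 1 C=O (running total 6).
CH(NHCOCH3): amide, 1 C=O (running total 7).
CO: ketone, 1 C=O (running total 8).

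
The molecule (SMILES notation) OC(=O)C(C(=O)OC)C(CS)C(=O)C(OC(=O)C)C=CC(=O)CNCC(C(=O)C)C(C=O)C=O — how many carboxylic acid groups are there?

1

–COOH: carbonyl C bonded to –OH and C → carboxylic acid (the –OH is not a separate alcohol).
pendant –COOCH3: carbonyl C bonded to C and –OCH3 → ester.
pendant –CH2SH → thiol.
–C(=O)– with carbon on both sides → ketone.
pendant –OC(=O)CH3: an acyloxy group → ester.
C=C double bond → alkene.
–C(=O)– with carbon on both sides → ketone.
C–N–C with sp³ carbons and no adjacent C=O → amine (secondary).
pendant –COCH3: carbonyl C bonded to two carbons → ketone.
pendant –CHO: carbonyl C bonded to C and H → aldehyde.
terminal –CHO: carbonyl C bonded to H and C → aldehyde.
Carboxylic acid appears at: HOOC → 1.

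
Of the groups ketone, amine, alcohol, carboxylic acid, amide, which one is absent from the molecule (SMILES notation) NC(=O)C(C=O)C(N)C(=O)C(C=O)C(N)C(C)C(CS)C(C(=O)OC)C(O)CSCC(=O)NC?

alcohol: present (CH(OH) — –OH on an sp³ carbon → alcohol (secondary)).
amine: present (CH(NH2) — –NH2 on an sp³ carbon with no adjacent C=O → amine).
ketone: present (CO — –C(=O)– with carbon on both sides → ketone).
amide: present (H2NCO — –C(=O)NH2: carbonyl C bonded to C and to N → amide (the N is not a separate amine)).
carboxylic acid: absent. In CH(COOCH3), the acyl oxygen is bonded to carbon (–O–C), not to H, so this is an ester. In each of H2NCO and CONHCH3, the carbonyl is bonded to nitrogen, not to –OH; that is an amide.

carboxylic acid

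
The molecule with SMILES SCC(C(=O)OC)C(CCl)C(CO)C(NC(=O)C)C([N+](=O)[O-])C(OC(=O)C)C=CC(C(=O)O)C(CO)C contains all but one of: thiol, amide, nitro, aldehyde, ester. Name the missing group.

nitro: present (CH(NO2) — –NO2 on an sp³ carbon → nitro (the N=O is not a carbonyl)).
ester: present (CH(COOCH3) — pendant –COOCH3: carbonyl C bonded to C and –OCH3 → ester).
thiol: present (HSCH2 — –SH on an sp³ carbon → thiol).
amide: present (CH(NHCOCH3) — pendant –NHC(=O)CH3: N bonded to a carbonyl → amide (not amine)).
aldehyde: absent. In CH(COOH), the carbonyl carbon bears –OH, not –H, so it is a carboxylic acid.

aldehyde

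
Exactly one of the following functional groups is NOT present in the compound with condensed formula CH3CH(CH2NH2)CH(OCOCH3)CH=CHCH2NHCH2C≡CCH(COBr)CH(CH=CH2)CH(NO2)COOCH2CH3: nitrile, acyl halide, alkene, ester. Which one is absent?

nitrile

acyl halide: present (CH(COBr) — pendant –C(=O)X: carbonyl C bonded to C and halogen → acyl halide).
alkene: present (CH=CH — C=C double bond → alkene).
ester: present (CH(OCOCH3) — pendant –OC(=O)CH3: an acyloxy group → ester).
nitrile: absent. In C≡C, the triple bond is C≡C, not C≡N.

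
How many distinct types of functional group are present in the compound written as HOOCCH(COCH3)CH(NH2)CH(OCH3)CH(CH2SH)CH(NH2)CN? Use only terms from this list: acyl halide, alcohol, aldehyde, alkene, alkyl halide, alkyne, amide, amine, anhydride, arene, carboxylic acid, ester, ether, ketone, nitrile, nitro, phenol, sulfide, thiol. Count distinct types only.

6

Working along the chain:
  HOOC: –COOH: carbonyl C bonded to –OH and C → carboxylic acid (the –OH is not a separate alcohol).
  CH(COCH3): pendant –COCH3: carbonyl C bonded to two carbons → ketone.
  CH(NH2): –NH2 on an sp³ carbon with no adjacent C=O → amine.
  CH(OCH3): pendant –OCH3: C–O–C with sp³ C, no adjacent C=O → ether.
  CH(CH2SH): pendant –CH2SH → thiol.
  CH(NH2): –NH2 on an sp³ carbon with no adjacent C=O → amine.
  CN: –C≡N: carbon triple-bonded to nitrogen → nitrile.
Distinct types present: amine, carboxylic acid, ether, ketone, nitrile, thiol.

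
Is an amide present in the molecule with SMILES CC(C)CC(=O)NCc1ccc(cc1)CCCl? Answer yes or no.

yes

Taking each segment in turn:
  CH2CONHCH2: –C(=O)–N– linkage → amide (the N is not an amine).
  C6H4: para-disubstituted benzene ring → arene.
  CH2Cl: halogen on an sp³ carbon → alkyl halide.
The CH2CONHCH2 segment supplies the amide: –C(=O)–N– linkage → amide (the N is not an amine).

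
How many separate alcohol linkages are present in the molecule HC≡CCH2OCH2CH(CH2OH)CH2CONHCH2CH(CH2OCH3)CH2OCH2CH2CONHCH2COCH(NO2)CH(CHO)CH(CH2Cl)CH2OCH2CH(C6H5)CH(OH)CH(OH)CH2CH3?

Taking each segment in turn:
  HC≡C: C≡C triple bond → alkyne.
  CH2OCH2: C–O–C with sp³ carbons on both sides and no adjacent C=O → ether.
  CH(CH2OH): pendant –CH2OH on an sp³ backbone C → alcohol.
  CH2CONHCH2: –C(=O)–N– linkage → amide (the N is not an amine).
  CH(CH2OCH3): pendant –CH2OCH3: C–O–C linkage → ether.
  CH2OCH2: C–O–C with sp³ carbons on both sides and no adjacent C=O → ether.
  CH2CONHCH2: –C(=O)–N– linkage → amide (the N is not an amine).
  CO: –C(=O)– with carbon on both sides → ketone.
  CH(NO2): –NO2 on an sp³ carbon → nitro (the N=O is not a carbonyl).
  CH(CHO): pendant –CHO: carbonyl C bonded to C and H → aldehyde.
  CH(CH2Cl): pendant –CH2X: halogen on sp³ carbon → alkyl halide.
  CH2OCH2: C–O–C with sp³ carbons on both sides and no adjacent C=O → ether.
  CH(C6H5): pendant –C6H5: benzene ring → arene.
  CH(OH): –OH on an sp³ carbon → alcohol (secondary).
  CH(OH): –OH on an sp³ carbon → alcohol (secondary).
Alcohol appears at: CH(CH2OH), CH(OH), CH(OH) → 3.

3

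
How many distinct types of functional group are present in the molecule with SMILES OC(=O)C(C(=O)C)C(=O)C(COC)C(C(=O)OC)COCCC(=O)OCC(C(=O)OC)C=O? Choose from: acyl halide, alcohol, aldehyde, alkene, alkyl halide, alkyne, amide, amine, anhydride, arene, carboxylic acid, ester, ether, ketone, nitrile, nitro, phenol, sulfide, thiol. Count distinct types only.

5

–COOH: carbonyl C bonded to –OH and C → carboxylic acid (the –OH is not a separate alcohol).
pendant –COCH3: carbonyl C bonded to two carbons → ketone.
–C(=O)– with carbon on both sides → ketone.
pendant –CH2OCH3: C–O–C linkage → ether.
pendant –COOCH3: carbonyl C bonded to C and –OCH3 → ester.
C–O–C with sp³ carbons on both sides and no adjacent C=O → ether.
–C(=O)–O–C with C on the carbonyl side → ester.
pendant –COOCH3: carbonyl C bonded to C and –OCH3 → ester.
terminal –CHO: carbonyl C bonded to H and C → aldehyde.
Distinct types present: aldehyde, carboxylic acid, ester, ether, ketone.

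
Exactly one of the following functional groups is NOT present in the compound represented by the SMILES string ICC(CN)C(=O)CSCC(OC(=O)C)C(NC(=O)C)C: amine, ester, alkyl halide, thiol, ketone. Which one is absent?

amine: present (CH(CH2NH2) — pendant –CH2NH2: N on sp³ C, no adjacent C=O → amine).
ketone: present (CO — –C(=O)– with carbon on both sides → ketone).
alkyl halide: present (ICH2 — halogen on an sp³ carbon → alkyl halide).
ester: present (CH(OCOCH3) — pendant –OC(=O)CH3: an acyloxy group → ester).
thiol: no segment matches this pattern.

thiol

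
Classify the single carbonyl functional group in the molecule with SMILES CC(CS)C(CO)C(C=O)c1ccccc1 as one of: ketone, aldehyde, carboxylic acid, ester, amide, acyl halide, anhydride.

The carbonyl is in the CH(CHO) segment: pendant –CHO: carbonyl C bonded to C and H → aldehyde.

aldehyde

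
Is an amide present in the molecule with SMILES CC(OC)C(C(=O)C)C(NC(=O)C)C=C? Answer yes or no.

yes

Working along the chain:
  CH(OCH3): pendant –OCH3: C–O–C with sp³ C, no adjacent C=O → ether.
  CH(COCH3): pendant –COCH3: carbonyl C bonded to two carbons → ketone.
  CH(NHCOCH3): pendant –NHC(=O)CH3: N bonded to a carbonyl → amide (not amine).
  CH=CH2: C=C double bond → alkene.
The CH(NHCOCH3) segment supplies the amide: pendant –NHC(=O)CH3: N bonded to a carbonyl → amide (not amine).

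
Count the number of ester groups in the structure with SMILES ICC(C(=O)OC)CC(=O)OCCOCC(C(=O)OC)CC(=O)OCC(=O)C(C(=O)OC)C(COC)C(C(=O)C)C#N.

Reading the structure from left to right:
  ICH2: halogen on an sp³ carbon → alkyl halide.
  CH(COOCH3): pendant –COOCH3: carbonyl C bonded to C and –OCH3 → ester.
  CH2COOCH2: –C(=O)–O–C with C on the carbonyl side → ester.
  CH2OCH2: C–O–C with sp³ carbons on both sides and no adjacent C=O → ether.
  CH(COOCH3): pendant –COOCH3: carbonyl C bonded to C and –OCH3 → ester.
  CH2COOCH2: –C(=O)–O–C with C on the carbonyl side → ester.
  CO: –C(=O)– with carbon on both sides → ketone.
  CH(COOCH3): pendant –COOCH3: carbonyl C bonded to C and –OCH3 → ester.
  CH(CH2OCH3): pendant –CH2OCH3: C–O–C linkage → ether.
  CH(COCH3): pendant –COCH3: carbonyl C bonded to two carbons → ketone.
  CN: –C≡N: carbon triple-bonded to nitrogen → nitrile.
Ester appears at: CH(COOCH3), CH2COOCH2, CH(COOCH3), CH2COOCH2, CH(COOCH3) → 5.

5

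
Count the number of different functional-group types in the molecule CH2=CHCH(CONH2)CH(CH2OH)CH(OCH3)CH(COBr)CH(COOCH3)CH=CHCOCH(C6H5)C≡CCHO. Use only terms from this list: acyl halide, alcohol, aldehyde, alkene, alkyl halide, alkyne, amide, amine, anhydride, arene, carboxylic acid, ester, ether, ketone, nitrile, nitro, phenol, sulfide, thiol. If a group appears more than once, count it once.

10

C=C double bond → alkene.
pendant –CONH2: carbonyl C bonded to C and N → amide.
pendant –CH2OH on an sp³ backbone C → alcohol.
pendant –OCH3: C–O–C with sp³ C, no adjacent C=O → ether.
pendant –C(=O)X: carbonyl C bonded to C and halogen → acyl halide.
pendant –COOCH3: carbonyl C bonded to C and –OCH3 → ester.
C=C double bond → alkene.
–C(=O)– with carbon on both sides → ketone.
pendant –C6H5: benzene ring → arene.
C≡C triple bond → alkyne.
terminal –CHO: carbonyl C bonded to H and C → aldehyde.
Distinct types present: acyl halide, alcohol, aldehyde, alkene, alkyne, amide, arene, ester, ether, ketone.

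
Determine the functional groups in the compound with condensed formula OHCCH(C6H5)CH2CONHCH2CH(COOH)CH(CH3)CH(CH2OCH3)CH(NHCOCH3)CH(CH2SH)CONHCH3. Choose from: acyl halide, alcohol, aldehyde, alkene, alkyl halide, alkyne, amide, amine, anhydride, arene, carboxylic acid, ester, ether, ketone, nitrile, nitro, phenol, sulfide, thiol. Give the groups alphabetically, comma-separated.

Taking each segment in turn:
  OHC: terminal –CHO: carbonyl C bonded to H and C → aldehyde.
  CH(C6H5): pendant –C6H5: benzene ring → arene.
  CH2CONHCH2: –C(=O)–N– linkage → amide (the N is not an amine).
  CH(COOH): pendant –COOH: carbonyl C bonded to C and –OH → carboxylic acid.
  CH(CH2OCH3): pendant –CH2OCH3: C–O–C linkage → ether.
  CH(NHCOCH3): pendant –NHC(=O)CH3: N bonded to a carbonyl → amide (not amine).
  CH(CH2SH): pendant –CH2SH → thiol.
  CONHCH3: –C(=O)NHCH3: carbonyl C bonded to C and to N → amide (the N is not an amine).

aldehyde, amide, arene, carboxylic acid, ether, thiol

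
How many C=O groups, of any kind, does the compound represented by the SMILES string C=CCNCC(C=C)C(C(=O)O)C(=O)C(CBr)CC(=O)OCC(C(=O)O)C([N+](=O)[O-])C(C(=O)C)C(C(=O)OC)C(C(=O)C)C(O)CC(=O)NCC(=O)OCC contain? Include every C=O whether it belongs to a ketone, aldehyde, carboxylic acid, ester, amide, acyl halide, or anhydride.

CH(COOH): carboxylic acid, 1 C=O (running total 1).
CO: ketone, 1 C=O (running total 2).
CH2COOCH2: ester, 1 C=O (running total 3).
CH(COOH): carboxylic acid, 1 C=O (running total 4).
CH(COCH3): ketone, 1 C=O (running total 5).
CH(COOCH3): ester, 1 C=O (running total 6).
CH(COCH3): ketone, 1 C=O (running total 7).
CH2CONHCH2: amide, 1 C=O (running total 8).
COOCH2CH3: ester, 1 C=O (running total 9).

9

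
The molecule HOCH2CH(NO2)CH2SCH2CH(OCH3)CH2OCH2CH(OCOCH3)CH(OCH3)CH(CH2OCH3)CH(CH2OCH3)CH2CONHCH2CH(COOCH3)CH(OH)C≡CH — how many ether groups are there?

5

Working along the chain:
  HOCH2: HO– on an sp³ carbon → alcohol.
  CH(NO2): –NO2 on an sp³ carbon → nitro (the N=O is not a carbonyl).
  CH2SCH2: C–S–C linkage → sulfide (thioether).
  CH(OCH3): pendant –OCH3: C–O–C with sp³ C, no adjacent C=O → ether.
  CH2OCH2: C–O–C with sp³ carbons on both sides and no adjacent C=O → ether.
  CH(OCOCH3): pendant –OC(=O)CH3: an acyloxy group → ester.
  CH(OCH3): pendant –OCH3: C–O–C with sp³ C, no adjacent C=O → ether.
  CH(CH2OCH3): pendant –CH2OCH3: C–O–C linkage → ether.
  CH(CH2OCH3): pendant –CH2OCH3: C–O–C linkage → ether.
  CH2CONHCH2: –C(=O)–N– linkage → amide (the N is not an amine).
  CH(COOCH3): pendant –COOCH3: carbonyl C bonded to C and –OCH3 → ester.
  CH(OH): –OH on an sp³ carbon → alcohol (secondary).
  C≡CH: C≡C triple bond → alkyne.
Ether appears at: CH(OCH3), CH2OCH2, CH(OCH3), CH(CH2OCH3), CH(CH2OCH3) → 5.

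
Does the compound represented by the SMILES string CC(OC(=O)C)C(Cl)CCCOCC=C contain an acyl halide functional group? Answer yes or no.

no

Working along the chain:
  CH(OCOCH3): pendant –OC(=O)CH3: an acyloxy group → ester.
  CH(Cl): halogen on an sp³ carbon → alkyl halide.
  CH2OCH2: C–O–C with sp³ carbons on both sides and no adjacent C=O → ether.
  CH=CH2: C=C double bond → alkene.
The groups actually present are: alkene, alkyl halide, ester, ether.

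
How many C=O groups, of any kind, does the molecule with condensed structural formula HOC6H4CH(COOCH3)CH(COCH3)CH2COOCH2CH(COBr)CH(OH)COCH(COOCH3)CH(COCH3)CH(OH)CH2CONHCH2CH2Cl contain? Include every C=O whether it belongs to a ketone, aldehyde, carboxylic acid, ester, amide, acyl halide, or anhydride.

CH(COOCH3): ester, 1 C=O (running total 1).
CH(COCH3): ketone, 1 C=O (running total 2).
CH2COOCH2: ester, 1 C=O (running total 3).
CH(COBr): acyl halide, 1 C=O (running total 4).
CO: ketone, 1 C=O (running total 5).
CH(COOCH3): ester, 1 C=O (running total 6).
CH(COCH3): ketone, 1 C=O (running total 7).
CH2CONHCH2: amide, 1 C=O (running total 8).

8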